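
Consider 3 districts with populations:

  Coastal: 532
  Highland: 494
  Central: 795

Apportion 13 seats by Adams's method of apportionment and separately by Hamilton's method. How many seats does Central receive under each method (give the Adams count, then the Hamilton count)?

5 and 6

Adams: Coastal 4, Highland 4, Central 5.
Hamilton: Coastal 4, Highland 3, Central 6.
Central gets 5 under Adams and 6 under Hamilton.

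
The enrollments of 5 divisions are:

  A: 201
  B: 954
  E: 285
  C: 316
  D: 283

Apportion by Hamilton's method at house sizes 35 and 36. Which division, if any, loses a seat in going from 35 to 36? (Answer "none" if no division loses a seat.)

A

At 35 seats: A 4, B 16, E 5, C 5, D 5.
At 36 seats: A 3, B 17, E 5, C 6, D 5.
A drops from 4 to 3.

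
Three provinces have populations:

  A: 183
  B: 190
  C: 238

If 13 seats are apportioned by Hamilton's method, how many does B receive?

The standard divisor is 611/13 = 47.
Standard quotas: A 3.894, B 4.043, C 5.064.
Lower quotas: A 3, B 4, C 5 (sum 12, leaving 1 seat).
Remainders in descending order: A 0.894, C 0.064, B 0.043.
Largest remainder: A receives the extra seat.
B receives 4.

4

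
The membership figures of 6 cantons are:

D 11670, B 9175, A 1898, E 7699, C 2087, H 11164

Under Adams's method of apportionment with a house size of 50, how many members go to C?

3

Standard divisor 43693/50 ≈ 873.86; standard quotas: D 13.355, B 10.499, A 2.172, E 8.810, C 2.388, H 12.776.
Rounding up gives 14, 11, 3, 9, 3, 13 = 53 seats, so the divisor must be adjusted.
With modified divisor 935.93: modified quotas D 12.469, B 9.803, A 2.028, E 8.226, C 2.230, H 11.928.
Rounding up: D 13, B 10, A 3, E 9, C 3, H 12 (total 50).
C receives 3.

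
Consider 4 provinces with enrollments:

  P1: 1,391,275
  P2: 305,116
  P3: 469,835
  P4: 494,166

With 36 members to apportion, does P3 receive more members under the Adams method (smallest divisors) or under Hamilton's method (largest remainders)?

Adams

Adams: P1 18, P2 4, P3 7, P4 7.
Hamilton: P1 19, P2 4, P3 6, P4 7.
P3 gets 7 under Adams and 6 under Hamilton.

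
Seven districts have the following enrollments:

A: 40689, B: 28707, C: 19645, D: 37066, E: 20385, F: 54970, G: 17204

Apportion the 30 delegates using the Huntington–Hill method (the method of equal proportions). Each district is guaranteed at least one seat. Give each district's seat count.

A 6, B 4, C 3, D 5, E 3, F 7, G 2

With divisor 7387: modified quotas A 5.508, B 3.886, C 2.659, D 5.018, E 2.760, F 7.441, G 2.329.
Geometric-mean thresholds: A √(5·6)=5.477, B √(3·4)=3.464, C √(2·3)=2.449, D √(5·6)=5.477, E √(2·3)=2.449, F √(7·8)=7.483, G √(2·3)=2.449.
Each quota rounded against its threshold gives A 6, B 4, C 3, D 5, E 3, F 7, G 2 (total 30).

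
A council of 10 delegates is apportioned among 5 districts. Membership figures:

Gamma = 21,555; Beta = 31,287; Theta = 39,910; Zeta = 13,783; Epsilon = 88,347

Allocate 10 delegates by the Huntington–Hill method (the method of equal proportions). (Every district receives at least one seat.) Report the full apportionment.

Gamma 1, Beta 2, Theta 2, Zeta 1, Epsilon 4

With divisor 20939: modified quotas Gamma 1.029, Beta 1.494, Theta 1.906, Zeta 0.658, Epsilon 4.219.
Geometric-mean thresholds: Gamma √(1·2)=1.414, Beta √(1·2)=1.414, Theta √(1·2)=1.414, Zeta (min 1), Epsilon √(4·5)=4.472.
Each quota rounded against its threshold gives Gamma 1, Beta 2, Theta 2, Zeta 1, Epsilon 4 (total 10).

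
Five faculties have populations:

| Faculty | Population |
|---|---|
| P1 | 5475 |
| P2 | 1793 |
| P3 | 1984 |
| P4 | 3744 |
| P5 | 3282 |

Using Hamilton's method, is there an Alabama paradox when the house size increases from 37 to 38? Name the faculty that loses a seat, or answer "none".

P3

At 37 seats: P1 12, P2 4, P3 5, P4 9, P5 7.
At 38 seats: P1 13, P2 4, P3 4, P4 9, P5 8.
P3 drops from 5 to 4.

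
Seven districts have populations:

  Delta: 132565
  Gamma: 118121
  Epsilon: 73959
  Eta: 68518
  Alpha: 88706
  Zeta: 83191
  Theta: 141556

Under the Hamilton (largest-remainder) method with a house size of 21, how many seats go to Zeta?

2

Standard divisor: 706616 ÷ 21 ≈ 33648.381.
Standard quotas: Delta 3.9397, Gamma 3.5105, Epsilon 2.1980, Eta 2.0363, Alpha 2.6363, Zeta 2.4724, Theta 4.2069.
Lower quotas: Delta 3, Gamma 3, Epsilon 2, Eta 2, Alpha 2, Zeta 2, Theta 4 (sum 18, leaving 3 seats).
Remainders in descending order: Delta 0.9397, Alpha 0.6363, Gamma 0.5105, Zeta 0.4724, Theta 0.2069, Epsilon 0.1980, Eta 0.0363.
Largest remainders: Delta, Alpha, Gamma receive the extra seats.
Zeta receives 2.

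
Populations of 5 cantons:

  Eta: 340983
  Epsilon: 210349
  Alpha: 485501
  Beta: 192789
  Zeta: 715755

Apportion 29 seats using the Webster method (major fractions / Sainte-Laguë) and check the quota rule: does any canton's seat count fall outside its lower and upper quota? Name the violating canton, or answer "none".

none

Standard quotas: Eta 5.083, Epsilon 3.136, Alpha 7.237, Beta 2.874, Zeta 10.670.
Webster allocation: Eta 5, Epsilon 3, Alpha 7, Beta 3, Zeta 11.
Every allocation lies between the lower and upper quota.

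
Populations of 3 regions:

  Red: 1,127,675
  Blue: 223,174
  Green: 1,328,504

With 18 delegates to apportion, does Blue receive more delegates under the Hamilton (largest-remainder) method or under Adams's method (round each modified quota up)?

Hamilton: Red 8, Blue 1, Green 9.
Adams: Red 7, Blue 2, Green 9.
Blue gets 1 under Hamilton and 2 under Adams.

Adams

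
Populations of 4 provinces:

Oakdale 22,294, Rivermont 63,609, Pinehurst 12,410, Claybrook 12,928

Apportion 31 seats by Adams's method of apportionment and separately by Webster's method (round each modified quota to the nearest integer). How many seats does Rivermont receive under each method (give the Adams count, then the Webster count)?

17 and 18

Adams: Oakdale 6, Rivermont 17, Pinehurst 4, Claybrook 4.
Webster: Oakdale 6, Rivermont 18, Pinehurst 3, Claybrook 4.
Rivermont gets 17 under Adams and 18 under Webster.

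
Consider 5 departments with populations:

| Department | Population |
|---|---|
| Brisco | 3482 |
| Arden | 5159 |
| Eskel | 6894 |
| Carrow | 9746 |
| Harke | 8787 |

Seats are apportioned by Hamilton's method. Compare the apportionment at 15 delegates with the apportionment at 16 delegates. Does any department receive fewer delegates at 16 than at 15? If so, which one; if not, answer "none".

At 15 seats: Brisco 2, Arden 2, Eskel 3, Carrow 4, Harke 4.
At 16 seats: Brisco 2, Arden 2, Eskel 3, Carrow 5, Harke 4.
No department's allocation decreased.

none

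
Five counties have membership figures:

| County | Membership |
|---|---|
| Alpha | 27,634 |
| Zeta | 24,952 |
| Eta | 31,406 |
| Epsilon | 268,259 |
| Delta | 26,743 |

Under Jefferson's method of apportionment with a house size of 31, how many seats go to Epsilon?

Standard divisor 378994/31 ≈ 12225.613; standard quotas: Alpha 2.260, Zeta 2.041, Eta 2.569, Epsilon 21.942, Delta 2.187.
Rounding down gives 2, 2, 2, 21, 2 = 29 seats, so the divisor must be adjusted.
With modified divisor 11400: modified quotas Alpha 2.424, Zeta 2.189, Eta 2.755, Epsilon 23.531, Delta 2.346.
Rounding down: Alpha 2, Zeta 2, Eta 2, Epsilon 23, Delta 2 (total 31).
Epsilon receives 23.

23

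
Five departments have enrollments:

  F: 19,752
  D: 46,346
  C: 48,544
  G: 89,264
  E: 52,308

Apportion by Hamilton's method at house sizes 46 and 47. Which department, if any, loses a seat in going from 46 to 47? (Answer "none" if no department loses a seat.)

none

At 46 seats: F 4, D 8, C 9, G 16, E 9.
At 47 seats: F 4, D 8, C 9, G 16, E 10.
No department's allocation decreased.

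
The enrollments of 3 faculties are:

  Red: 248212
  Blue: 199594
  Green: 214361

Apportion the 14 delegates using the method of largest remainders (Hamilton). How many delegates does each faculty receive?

Standard divisor: 662167 ÷ 14 ≈ 47297.643.
Standard quotas: Red 5.2479, Blue 4.2200, Green 4.5322.
Lower quotas: Red 5, Blue 4, Green 4 (sum 13, leaving 1 seat).
Remainders in descending order: Green 0.5322, Red 0.2479, Blue 0.2200.
Largest remainder: Green receives the extra seat.

Red 5; Blue 4; Green 5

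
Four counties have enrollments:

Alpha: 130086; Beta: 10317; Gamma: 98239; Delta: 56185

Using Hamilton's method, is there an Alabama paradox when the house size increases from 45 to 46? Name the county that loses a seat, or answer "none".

none

At 45 seats: Alpha 20, Beta 1, Gamma 15, Delta 9.
At 46 seats: Alpha 20, Beta 2, Gamma 15, Delta 9.
No county's allocation decreased.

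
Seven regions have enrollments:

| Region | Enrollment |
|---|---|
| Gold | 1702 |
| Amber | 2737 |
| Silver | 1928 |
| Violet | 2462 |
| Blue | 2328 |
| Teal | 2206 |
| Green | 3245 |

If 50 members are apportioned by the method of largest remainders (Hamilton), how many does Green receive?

10

Standard divisor: 16608 ÷ 50 ≈ 332.16.
Standard quotas: Gold 5.124, Amber 8.240, Silver 5.804, Violet 7.412, Blue 7.009, Teal 6.641, Green 9.769.
Lower quotas: Gold 5, Amber 8, Silver 5, Violet 7, Blue 7, Teal 6, Green 9 (sum 47, leaving 3 seats).
Remainders in descending order: Silver 0.804, Green 0.769, Teal 0.641, Violet 0.412, Amber 0.240, Gold 0.124, Blue 0.009.
Largest remainders: Silver, Green, Teal receive the extra seats.
Green receives 10.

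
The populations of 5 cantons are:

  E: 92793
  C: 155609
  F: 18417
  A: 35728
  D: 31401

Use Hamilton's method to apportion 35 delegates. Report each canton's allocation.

Total 333948; standard divisor 333948/35 ≈ 9541.371.
Standard quotas: E 9.7253, C 16.3089, F 1.9302, A 3.7445, D 3.2910.
Lower quotas: E 9, C 16, F 1, A 3, D 3 (sum 32, leaving 3 seats).
Remainders in descending order: F 0.9302, A 0.7445, E 0.7253, C 0.3089, D 0.2910.
The surplus seats go to F, A, E.

E 10, C 16, F 2, A 4, D 3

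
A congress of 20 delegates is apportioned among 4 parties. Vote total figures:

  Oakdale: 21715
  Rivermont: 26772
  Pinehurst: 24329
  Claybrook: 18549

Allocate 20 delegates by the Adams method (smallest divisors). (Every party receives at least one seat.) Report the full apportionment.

Oakdale: 5, Rivermont: 6, Pinehurst: 5, Claybrook: 4

Standard divisor 91365/20 ≈ 4568.25; standard quotas: Oakdale 4.753, Rivermont 5.860, Pinehurst 5.326, Claybrook 4.060.
Rounding up gives 5, 6, 6, 5 = 22 seats, so the divisor must be adjusted.
With modified divisor 5100: modified quotas Oakdale 4.258, Rivermont 5.249, Pinehurst 4.770, Claybrook 3.637.
Rounding up: Oakdale 5, Rivermont 6, Pinehurst 5, Claybrook 4 (total 20).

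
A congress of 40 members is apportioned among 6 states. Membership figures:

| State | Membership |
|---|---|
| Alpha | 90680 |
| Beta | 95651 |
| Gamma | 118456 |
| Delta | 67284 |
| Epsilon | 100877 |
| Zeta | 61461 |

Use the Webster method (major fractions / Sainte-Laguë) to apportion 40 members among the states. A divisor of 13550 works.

Alpha=7, Beta=7, Gamma=9, Delta=5, Epsilon=7, Zeta=5

With modified divisor 13550: modified quotas Alpha 6.692, Beta 7.059, Gamma 8.742, Delta 4.966, Epsilon 7.445, Zeta 4.536.
Rounding to the nearest integer: Alpha 7, Beta 7, Gamma 9, Delta 5, Epsilon 7, Zeta 5 (total 40).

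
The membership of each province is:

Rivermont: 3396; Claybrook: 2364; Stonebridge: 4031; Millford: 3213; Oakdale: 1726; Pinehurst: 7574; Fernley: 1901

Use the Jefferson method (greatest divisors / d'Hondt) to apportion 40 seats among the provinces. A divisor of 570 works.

Rivermont 5; Claybrook 4; Stonebridge 7; Millford 5; Oakdale 3; Pinehurst 13; Fernley 3

With modified divisor 570: modified quotas Rivermont 5.958, Claybrook 4.147, Stonebridge 7.072, Millford 5.637, Oakdale 3.028, Pinehurst 13.288, Fernley 3.335.
Rounding down: Rivermont 5, Claybrook 4, Stonebridge 7, Millford 5, Oakdale 3, Pinehurst 13, Fernley 3 (total 40).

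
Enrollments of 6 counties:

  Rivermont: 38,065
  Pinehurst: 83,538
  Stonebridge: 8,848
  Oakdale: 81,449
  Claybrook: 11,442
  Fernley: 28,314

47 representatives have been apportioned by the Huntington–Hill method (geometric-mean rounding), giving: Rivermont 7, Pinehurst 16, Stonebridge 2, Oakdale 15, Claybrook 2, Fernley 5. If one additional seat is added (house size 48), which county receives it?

Priority for the next seat is population ÷ (√(s·(s+1))).
Priorities: Rivermont 5086.650, Pinehurst 5065.235, Stonebridge 3612.181, Oakdale 5257.510, Claybrook 4671.177, Fernley 5169.405.
Highest priority: Oakdale.

Oakdale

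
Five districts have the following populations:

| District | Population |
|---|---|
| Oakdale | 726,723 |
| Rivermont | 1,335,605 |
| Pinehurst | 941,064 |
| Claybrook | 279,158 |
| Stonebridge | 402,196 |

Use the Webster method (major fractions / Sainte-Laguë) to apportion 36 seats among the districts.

Standard divisor 3684746/36 ≈ 102354.056; standard quotas: Oakdale 7.100, Rivermont 13.049, Pinehurst 9.194, Claybrook 2.727, Stonebridge 3.929.
Rounding to the nearest integer gives Oakdale 7, Rivermont 13, Pinehurst 9, Claybrook 3, Stonebridge 4 — total 36, matching the house size, so no adjustment is needed.

Oakdale: 7, Rivermont: 13, Pinehurst: 9, Claybrook: 3, Stonebridge: 4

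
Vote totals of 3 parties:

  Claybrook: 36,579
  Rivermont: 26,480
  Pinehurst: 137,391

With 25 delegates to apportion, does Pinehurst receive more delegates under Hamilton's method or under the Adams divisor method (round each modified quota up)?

Hamilton: Claybrook 5, Rivermont 3, Pinehurst 17.
Adams: Claybrook 5, Rivermont 4, Pinehurst 16.
Pinehurst gets 17 under Hamilton and 16 under Adams.

Hamilton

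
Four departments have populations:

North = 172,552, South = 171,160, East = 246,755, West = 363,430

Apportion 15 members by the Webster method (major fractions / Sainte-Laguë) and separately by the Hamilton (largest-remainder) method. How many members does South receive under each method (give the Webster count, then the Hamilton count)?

3 and 2

Webster: North 3, South 3, East 4, West 5.
Hamilton: North 3, South 2, East 4, West 6.
South gets 3 under Webster and 2 under Hamilton.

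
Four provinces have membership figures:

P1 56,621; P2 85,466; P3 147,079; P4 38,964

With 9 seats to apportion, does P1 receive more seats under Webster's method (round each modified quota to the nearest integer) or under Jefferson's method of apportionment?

Webster

Webster: P1 2, P2 2, P3 4, P4 1.
Jefferson: P1 1, P2 2, P3 5, P4 1.
P1 gets 2 under Webster and 1 under Jefferson.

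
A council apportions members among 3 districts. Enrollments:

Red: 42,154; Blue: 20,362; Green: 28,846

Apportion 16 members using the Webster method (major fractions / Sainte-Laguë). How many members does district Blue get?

Standard divisor 91362/16 ≈ 5710.125; standard quotas: Red 7.382, Blue 3.566, Green 5.052.
Rounding to the nearest integer gives Red 7, Blue 4, Green 5 — total 16, matching the house size, so no adjustment is needed.
Blue receives 4.

4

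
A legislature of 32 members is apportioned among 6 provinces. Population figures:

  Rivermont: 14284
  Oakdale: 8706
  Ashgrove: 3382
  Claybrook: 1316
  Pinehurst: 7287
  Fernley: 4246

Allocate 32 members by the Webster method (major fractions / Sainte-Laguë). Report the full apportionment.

Standard divisor 39221/32 ≈ 1225.656; standard quotas: Rivermont 11.654, Oakdale 7.103, Ashgrove 2.759, Claybrook 1.074, Pinehurst 5.945, Fernley 3.464.
Rounding to the nearest integer gives Rivermont 12, Oakdale 7, Ashgrove 3, Claybrook 1, Pinehurst 6, Fernley 3 — total 32, matching the house size, so no adjustment is needed.

Rivermont 12, Oakdale 7, Ashgrove 3, Claybrook 1, Pinehurst 6, Fernley 3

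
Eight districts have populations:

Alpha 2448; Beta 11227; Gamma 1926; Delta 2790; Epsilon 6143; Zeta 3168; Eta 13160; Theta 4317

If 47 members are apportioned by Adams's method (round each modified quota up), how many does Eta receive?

Standard divisor 45179/47 ≈ 961.255; standard quotas: Alpha 2.547, Beta 11.680, Gamma 2.004, Delta 2.902, Epsilon 6.391, Zeta 3.296, Eta 13.690, Theta 4.491.
Rounding up gives 3, 12, 3, 3, 7, 4, 14, 5 = 51 seats, so the divisor must be adjusted.
With modified divisor 1040: modified quotas Alpha 2.354, Beta 10.795, Gamma 1.852, Delta 2.683, Epsilon 5.907, Zeta 3.046, Eta 12.654, Theta 4.151.
Rounding up: Alpha 3, Beta 11, Gamma 2, Delta 3, Epsilon 6, Zeta 4, Eta 13, Theta 5 (total 47).
Eta receives 13.

13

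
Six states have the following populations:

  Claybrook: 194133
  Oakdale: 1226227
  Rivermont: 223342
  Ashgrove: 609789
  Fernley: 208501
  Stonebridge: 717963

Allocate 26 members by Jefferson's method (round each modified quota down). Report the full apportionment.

Claybrook 1, Oakdale 11, Rivermont 2, Ashgrove 5, Fernley 1, Stonebridge 6

Standard divisor 3179955/26 ≈ 122305.962; standard quotas: Claybrook 1.587, Oakdale 10.026, Rivermont 1.826, Ashgrove 4.986, Fernley 1.705, Stonebridge 5.870.
Rounding down gives 1, 10, 1, 4, 1, 5 = 22 seats, so the divisor must be adjusted.
With modified divisor 107900: modified quotas Claybrook 1.799, Oakdale 11.364, Rivermont 2.070, Ashgrove 5.651, Fernley 1.932, Stonebridge 6.654.
Rounding down: Claybrook 1, Oakdale 11, Rivermont 2, Ashgrove 5, Fernley 1, Stonebridge 6 (total 26).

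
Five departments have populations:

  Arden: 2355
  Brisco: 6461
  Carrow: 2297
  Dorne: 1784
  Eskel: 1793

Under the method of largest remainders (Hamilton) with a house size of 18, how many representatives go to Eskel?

Total 14690; standard divisor 14690/18 ≈ 816.111.
Standard quotas: Arden 2.8856, Brisco 7.9168, Carrow 2.8146, Dorne 2.1860, Eskel 2.1970.
Lower quotas: Arden 2, Brisco 7, Carrow 2, Dorne 2, Eskel 2 (sum 15, leaving 3 seats).
Remainders in descending order: Brisco 0.9168, Arden 0.8856, Carrow 0.8146, Eskel 0.1970, Dorne 0.1860.
The surplus seats go to Brisco, Arden, Carrow.
Eskel receives 2.

2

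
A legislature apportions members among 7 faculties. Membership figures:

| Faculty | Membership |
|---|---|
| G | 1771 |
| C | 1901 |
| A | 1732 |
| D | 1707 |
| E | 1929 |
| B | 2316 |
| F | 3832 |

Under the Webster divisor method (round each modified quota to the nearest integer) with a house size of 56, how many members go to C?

7

Standard divisor 15188/56 ≈ 271.214; standard quotas: G 6.530, C 7.009, A 6.386, D 6.294, E 7.112, B 8.539, F 14.129.
Rounding to the nearest integer gives G 7, C 7, A 6, D 6, E 7, B 9, F 14 — total 56, matching the house size, so no adjustment is needed.
C receives 7.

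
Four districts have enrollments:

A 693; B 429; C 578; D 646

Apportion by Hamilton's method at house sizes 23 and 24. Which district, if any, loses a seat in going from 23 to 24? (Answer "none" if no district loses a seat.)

none

At 23 seats: A 7, B 4, C 6, D 6.
At 24 seats: A 7, B 4, C 6, D 7.
No district's allocation decreased.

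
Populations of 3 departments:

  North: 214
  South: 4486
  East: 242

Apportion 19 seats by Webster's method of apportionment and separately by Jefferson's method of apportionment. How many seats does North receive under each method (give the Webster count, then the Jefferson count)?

1 and 0

Webster: North 1, South 17, East 1.
Jefferson: North 0, South 18, East 1.
North gets 1 under Webster and 0 under Jefferson.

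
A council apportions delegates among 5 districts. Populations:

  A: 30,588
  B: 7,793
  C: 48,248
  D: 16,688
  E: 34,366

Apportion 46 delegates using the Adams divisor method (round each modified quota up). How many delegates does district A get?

Standard divisor 137683/46 ≈ 2993.109; standard quotas: A 10.219, B 2.604, C 16.120, D 5.575, E 11.482.
Rounding up gives 11, 3, 17, 6, 12 = 49 seats, so the divisor must be adjusted.
With modified divisor 3200: modified quotas A 9.559, B 2.435, C 15.078, D 5.215, E 10.739.
Rounding up: A 10, B 3, C 16, D 6, E 11 (total 46).
A receives 10.

10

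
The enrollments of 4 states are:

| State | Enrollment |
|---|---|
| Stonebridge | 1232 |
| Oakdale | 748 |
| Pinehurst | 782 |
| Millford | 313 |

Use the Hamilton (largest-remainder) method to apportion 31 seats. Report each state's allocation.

Stonebridge=12; Oakdale=8; Pinehurst=8; Millford=3

Standard divisor: 3075 ÷ 31 ≈ 99.194.
Standard quotas: Stonebridge 12.420, Oakdale 7.541, Pinehurst 7.884, Millford 3.155.
Lower quotas: Stonebridge 12, Oakdale 7, Pinehurst 7, Millford 3 (sum 29, leaving 2 seats).
Remainders in descending order: Pinehurst 0.884, Oakdale 0.541, Stonebridge 0.420, Millford 0.155.
Largest remainders: Pinehurst, Oakdale receive the extra seats.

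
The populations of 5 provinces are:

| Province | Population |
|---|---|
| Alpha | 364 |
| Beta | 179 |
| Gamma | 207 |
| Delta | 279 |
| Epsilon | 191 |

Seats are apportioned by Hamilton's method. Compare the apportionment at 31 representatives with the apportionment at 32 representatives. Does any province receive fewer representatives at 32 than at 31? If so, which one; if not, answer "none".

none

At 31 seats: Alpha 9, Beta 5, Gamma 5, Delta 7, Epsilon 5.
At 32 seats: Alpha 10, Beta 5, Gamma 5, Delta 7, Epsilon 5.
No province's allocation decreased.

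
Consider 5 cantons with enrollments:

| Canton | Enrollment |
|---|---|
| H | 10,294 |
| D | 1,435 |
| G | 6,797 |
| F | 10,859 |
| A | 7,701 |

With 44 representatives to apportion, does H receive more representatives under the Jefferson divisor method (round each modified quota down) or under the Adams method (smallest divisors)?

Jefferson

Jefferson: H 13, D 1, G 8, F 13, A 9.
Adams: H 12, D 2, G 8, F 13, A 9.
H gets 13 under Jefferson and 12 under Adams.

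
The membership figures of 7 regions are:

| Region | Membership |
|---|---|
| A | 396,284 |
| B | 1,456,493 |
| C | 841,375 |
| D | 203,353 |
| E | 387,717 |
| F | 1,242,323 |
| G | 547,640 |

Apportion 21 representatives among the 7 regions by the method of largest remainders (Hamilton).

A 2, B 6, C 3, D 1, E 2, F 5, G 2

The standard divisor is 5075185/21 ≈ 241675.476.
Standard quotas: A 1.6397, B 6.0266, C 3.4814, D 0.8414, E 1.6043, F 5.1405, G 2.2660.
Lower quotas: A 1, B 6, C 3, D 0, E 1, F 5, G 2 (sum 18, leaving 3 seats).
Remainders in descending order: D 0.8414, A 0.6397, E 0.6043, C 0.4814, G 0.2660, F 0.1405, B 0.0266.
The surplus seats go to D, A, E.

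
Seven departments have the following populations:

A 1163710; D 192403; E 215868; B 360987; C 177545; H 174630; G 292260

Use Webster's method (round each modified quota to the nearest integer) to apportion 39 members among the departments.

Standard divisor 2577403/39 ≈ 66087.256; standard quotas: A 17.609, D 2.911, E 3.266, B 5.462, C 2.687, H 2.642, G 4.422.
Rounding to the nearest integer gives A 18, D 3, E 3, B 5, C 3, H 3, G 4 — total 39, matching the house size, so no adjustment is needed.

A 18, D 3, E 3, B 5, C 3, H 3, G 4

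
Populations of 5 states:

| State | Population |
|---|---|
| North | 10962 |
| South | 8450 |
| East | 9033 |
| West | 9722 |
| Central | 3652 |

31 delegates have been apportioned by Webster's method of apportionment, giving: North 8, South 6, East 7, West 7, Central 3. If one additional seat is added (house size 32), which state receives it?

Priority for the next seat is population ÷ (current seats + 0.5).
Priorities: North 1289.647, South 1300.000, East 1204.400, West 1296.267, Central 1043.429.
Highest priority: South.

South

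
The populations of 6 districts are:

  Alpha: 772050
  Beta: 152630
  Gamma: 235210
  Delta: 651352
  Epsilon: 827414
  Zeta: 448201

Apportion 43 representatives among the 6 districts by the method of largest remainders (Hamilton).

Alpha: 11, Beta: 2, Gamma: 3, Delta: 9, Epsilon: 12, Zeta: 6

Total 3086857; standard divisor 3086857/43 ≈ 71787.372.
Standard quotas: Alpha 10.7547, Beta 2.1261, Gamma 3.2765, Delta 9.0734, Epsilon 11.5259, Zeta 6.2435.
Lower quotas: Alpha 10, Beta 2, Gamma 3, Delta 9, Epsilon 11, Zeta 6 (sum 41, leaving 2 seats).
Remainders in descending order: Alpha 0.7547, Epsilon 0.5259, Gamma 0.2765, Zeta 0.2435, Beta 0.1261, Delta 0.0734.
Largest remainders: Alpha, Epsilon receive the extra seats.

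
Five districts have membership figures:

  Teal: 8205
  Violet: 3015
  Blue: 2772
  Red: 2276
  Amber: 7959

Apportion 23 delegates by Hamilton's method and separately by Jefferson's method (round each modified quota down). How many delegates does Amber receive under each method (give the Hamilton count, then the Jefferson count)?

Hamilton: Teal 8, Violet 3, Blue 3, Red 2, Amber 7.
Jefferson: Teal 8, Violet 3, Blue 2, Red 2, Amber 8.
Amber gets 7 under Hamilton and 8 under Jefferson.

7 and 8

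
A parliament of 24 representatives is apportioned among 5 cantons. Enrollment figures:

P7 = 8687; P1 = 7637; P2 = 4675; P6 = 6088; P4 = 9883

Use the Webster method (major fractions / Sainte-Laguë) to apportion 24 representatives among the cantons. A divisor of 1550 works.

With modified divisor 1550: modified quotas P7 5.605, P1 4.927, P2 3.016, P6 3.928, P4 6.376.
Rounding to the nearest integer: P7 6, P1 5, P2 3, P6 4, P4 6 (total 24).

P7=6; P1=5; P2=3; P6=4; P4=6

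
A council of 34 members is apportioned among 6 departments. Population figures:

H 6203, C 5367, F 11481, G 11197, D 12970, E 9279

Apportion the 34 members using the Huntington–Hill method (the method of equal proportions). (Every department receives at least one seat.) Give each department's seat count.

H 4, C 3, F 7, G 7, D 8, E 5

With divisor 1711: modified quotas H 3.625, C 3.137, F 6.710, G 6.544, D 7.580, E 5.423.
Geometric-mean thresholds: H √(3·4)=3.464, C √(3·4)=3.464, F √(6·7)=6.481, G √(6·7)=6.481, D √(7·8)=7.483, E √(5·6)=5.477.
Each quota rounded against its threshold gives H 4, C 3, F 7, G 7, D 8, E 5 (total 34).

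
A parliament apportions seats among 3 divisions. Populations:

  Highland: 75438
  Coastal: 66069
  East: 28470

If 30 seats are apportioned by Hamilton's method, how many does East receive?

5

Standard divisor: 169977 ÷ 30 ≈ 5665.9.
Standard quotas: Highland 13.3144, Coastal 11.6608, East 5.0248.
Lower quotas: Highland 13, Coastal 11, East 5 (sum 29, leaving 1 seat).
Remainders in descending order: Coastal 0.6608, Highland 0.3144, East 0.0248.
Largest remainder: Coastal receives the extra seat.
East receives 5.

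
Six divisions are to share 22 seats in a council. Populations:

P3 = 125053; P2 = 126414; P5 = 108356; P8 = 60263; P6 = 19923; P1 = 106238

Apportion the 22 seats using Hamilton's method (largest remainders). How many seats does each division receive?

Standard divisor: 546247 ÷ 22 ≈ 24829.409.
Standard quotas: P3 5.0365, P2 5.0913, P5 4.3640, P8 2.4271, P6 0.8024, P1 4.2787.
Lower quotas: P3 5, P2 5, P5 4, P8 2, P6 0, P1 4 (sum 20, leaving 2 seats).
Remainders in descending order: P6 0.8024, P8 0.4271, P5 0.3640, P1 0.2787, P2 0.0913, P3 0.0365.
Largest remainders: P6, P8 receive the extra seats.

P3 5, P2 5, P5 4, P8 3, P6 1, P1 4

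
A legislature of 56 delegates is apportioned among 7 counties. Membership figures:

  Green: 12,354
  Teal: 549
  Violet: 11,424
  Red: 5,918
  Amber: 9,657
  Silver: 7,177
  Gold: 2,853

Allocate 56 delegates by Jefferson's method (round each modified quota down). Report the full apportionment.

Green 14, Teal 0, Violet 13, Red 7, Amber 11, Silver 8, Gold 3

Standard divisor 49932/56 ≈ 891.643; standard quotas: Green 13.855, Teal 0.616, Violet 12.812, Red 6.637, Amber 10.831, Silver 8.049, Gold 3.200.
Rounding down gives 13, 0, 12, 6, 10, 8, 3 = 52 seats, so the divisor must be adjusted.
With modified divisor 830: modified quotas Green 14.884, Teal 0.661, Violet 13.764, Red 7.130, Amber 11.635, Silver 8.647, Gold 3.437.
Rounding down: Green 14, Teal 0, Violet 13, Red 7, Amber 11, Silver 8, Gold 3 (total 56).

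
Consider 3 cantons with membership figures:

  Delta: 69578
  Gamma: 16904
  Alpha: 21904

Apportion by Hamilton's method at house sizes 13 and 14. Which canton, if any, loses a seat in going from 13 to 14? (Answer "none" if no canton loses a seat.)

none

At 13 seats: Delta 8, Gamma 2, Alpha 3.
At 14 seats: Delta 9, Gamma 2, Alpha 3.
No canton's allocation decreased.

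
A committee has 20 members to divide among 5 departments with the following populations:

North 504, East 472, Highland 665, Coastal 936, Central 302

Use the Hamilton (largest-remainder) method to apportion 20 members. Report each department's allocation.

North 3; East 3; Highland 5; Coastal 7; Central 2

Total 2879; standard divisor 2879/20 ≈ 143.95.
Standard quotas: North 3.501, East 3.279, Highland 4.620, Coastal 6.502, Central 2.098.
Lower quotas: North 3, East 3, Highland 4, Coastal 6, Central 2 (sum 18, leaving 2 seats).
Remainders in descending order: Highland 0.620, Coastal 0.502, North 0.501, East 0.279, Central 0.098.
The surplus seats go to Highland, Coastal.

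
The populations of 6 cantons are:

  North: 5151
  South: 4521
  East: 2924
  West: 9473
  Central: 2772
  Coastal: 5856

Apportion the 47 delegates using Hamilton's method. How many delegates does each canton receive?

North: 8, South: 7, East: 4, West: 15, Central: 4, Coastal: 9

Total 30697; standard divisor 30697/47 ≈ 653.128.
Standard quotas: North 7.8867, South 6.9221, East 4.4769, West 14.5041, Central 4.2442, Coastal 8.9661.
Lower quotas: North 7, South 6, East 4, West 14, Central 4, Coastal 8 (sum 43, leaving 4 seats).
Remainders in descending order: Coastal 0.9661, South 0.9221, North 0.8867, West 0.5041, East 0.4769, Central 0.2442.
The surplus seats go to Coastal, South, North, West.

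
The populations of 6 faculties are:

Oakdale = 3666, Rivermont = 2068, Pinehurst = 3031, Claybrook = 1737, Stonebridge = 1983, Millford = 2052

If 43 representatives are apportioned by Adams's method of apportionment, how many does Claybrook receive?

5

Standard divisor 14537/43 ≈ 338.07; standard quotas: Oakdale 10.844, Rivermont 6.117, Pinehurst 8.966, Claybrook 5.138, Stonebridge 5.866, Millford 6.070.
Rounding up gives 11, 7, 9, 6, 6, 7 = 46 seats, so the divisor must be adjusted.
With modified divisor 360: modified quotas Oakdale 10.183, Rivermont 5.744, Pinehurst 8.419, Claybrook 4.825, Stonebridge 5.508, Millford 5.700.
Rounding up: Oakdale 11, Rivermont 6, Pinehurst 9, Claybrook 5, Stonebridge 6, Millford 6 (total 43).
Claybrook receives 5.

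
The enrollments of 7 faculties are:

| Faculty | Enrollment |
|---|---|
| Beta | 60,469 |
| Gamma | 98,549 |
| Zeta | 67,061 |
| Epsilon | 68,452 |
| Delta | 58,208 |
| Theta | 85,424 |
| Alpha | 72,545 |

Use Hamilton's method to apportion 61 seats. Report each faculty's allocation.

Standard divisor: 510708 ÷ 61 ≈ 8372.262.
Standard quotas: Beta 7.2225, Gamma 11.7709, Zeta 8.0099, Epsilon 8.1760, Delta 6.9525, Theta 10.2032, Alpha 8.6649.
Lower quotas: Beta 7, Gamma 11, Zeta 8, Epsilon 8, Delta 6, Theta 10, Alpha 8 (sum 58, leaving 3 seats).
Remainders in descending order: Delta 0.9525, Gamma 0.7709, Alpha 0.6649, Beta 0.2225, Theta 0.2032, Epsilon 0.1760, Zeta 0.0099.
Largest remainders: Delta, Gamma, Alpha receive the extra seats.

Beta: 7; Gamma: 12; Zeta: 8; Epsilon: 8; Delta: 7; Theta: 10; Alpha: 9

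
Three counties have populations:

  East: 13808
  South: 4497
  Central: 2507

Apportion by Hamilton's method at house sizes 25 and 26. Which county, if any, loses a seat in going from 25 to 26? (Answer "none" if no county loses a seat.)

At 25 seats: East 17, South 5, Central 3.
At 26 seats: East 17, South 6, Central 3.
No county's allocation decreased.

none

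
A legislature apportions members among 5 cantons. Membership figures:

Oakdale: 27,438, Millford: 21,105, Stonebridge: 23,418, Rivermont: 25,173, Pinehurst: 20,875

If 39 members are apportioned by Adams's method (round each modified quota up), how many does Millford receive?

7

Standard divisor 118009/39 ≈ 3025.872; standard quotas: Oakdale 9.068, Millford 6.975, Stonebridge 7.739, Rivermont 8.319, Pinehurst 6.899.
Rounding up gives 10, 7, 8, 9, 7 = 41 seats, so the divisor must be adjusted.
With modified divisor 3200: modified quotas Oakdale 8.574, Millford 6.595, Stonebridge 7.318, Rivermont 7.867, Pinehurst 6.523.
Rounding up: Oakdale 9, Millford 7, Stonebridge 8, Rivermont 8, Pinehurst 7 (total 39).
Millford receives 7.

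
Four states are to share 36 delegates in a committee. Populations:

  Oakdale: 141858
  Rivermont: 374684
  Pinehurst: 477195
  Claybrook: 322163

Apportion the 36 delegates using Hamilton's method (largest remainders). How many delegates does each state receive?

Oakdale: 4; Rivermont: 10; Pinehurst: 13; Claybrook: 9

Standard divisor: 1315900 ÷ 36 ≈ 36552.778.
Standard quotas: Oakdale 3.8809, Rivermont 10.2505, Pinehurst 13.0550, Claybrook 8.8136.
Lower quotas: Oakdale 3, Rivermont 10, Pinehurst 13, Claybrook 8 (sum 34, leaving 2 seats).
Remainders in descending order: Oakdale 0.8809, Claybrook 0.8136, Rivermont 0.2505, Pinehurst 0.0550.
The surplus seats go to Oakdale, Claybrook.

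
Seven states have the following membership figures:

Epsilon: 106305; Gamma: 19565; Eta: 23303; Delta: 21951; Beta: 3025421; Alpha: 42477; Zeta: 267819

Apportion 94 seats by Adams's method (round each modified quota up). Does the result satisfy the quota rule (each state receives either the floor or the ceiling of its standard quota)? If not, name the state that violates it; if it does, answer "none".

Beta

Standard quotas: Epsilon 2.849, Gamma 0.524, Eta 0.625, Delta 0.588, Beta 81.096, Alpha 1.139, Zeta 7.179.
Adams allocation: Epsilon 3, Gamma 1, Eta 1, Delta 1, Beta 79, Alpha 2, Zeta 7.
Beta has quota 81.096 (lower 81, upper 82) but receives 79 — outside the quota interval.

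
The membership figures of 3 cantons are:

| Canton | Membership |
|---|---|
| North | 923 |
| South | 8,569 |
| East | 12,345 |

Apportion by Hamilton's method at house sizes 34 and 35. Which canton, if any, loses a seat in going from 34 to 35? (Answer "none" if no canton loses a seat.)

At 34 seats: North 2, South 13, East 19.
At 35 seats: North 1, South 14, East 20.
North drops from 2 to 1.

North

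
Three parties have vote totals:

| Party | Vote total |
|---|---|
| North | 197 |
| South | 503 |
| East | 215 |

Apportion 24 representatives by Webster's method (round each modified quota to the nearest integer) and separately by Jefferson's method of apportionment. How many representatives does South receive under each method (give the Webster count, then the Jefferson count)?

Webster: North 5, South 13, East 6.
Jefferson: North 5, South 14, East 5.
South gets 13 under Webster and 14 under Jefferson.

13 and 14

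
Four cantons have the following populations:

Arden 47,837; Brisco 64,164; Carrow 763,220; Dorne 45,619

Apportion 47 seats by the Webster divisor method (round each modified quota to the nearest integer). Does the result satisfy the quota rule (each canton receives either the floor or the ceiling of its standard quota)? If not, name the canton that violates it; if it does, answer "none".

Carrow

Standard quotas: Arden 2.442, Brisco 3.275, Carrow 38.955, Dorne 2.328.
Webster allocation: Arden 2, Brisco 3, Carrow 40, Dorne 2.
Carrow has quota 38.955 (lower 38, upper 39) but receives 40 — outside the quota interval.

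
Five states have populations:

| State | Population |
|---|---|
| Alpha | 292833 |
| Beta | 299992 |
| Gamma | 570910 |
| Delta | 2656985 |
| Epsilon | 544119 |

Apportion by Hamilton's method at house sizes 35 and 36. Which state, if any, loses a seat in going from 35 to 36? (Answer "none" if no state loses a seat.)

Beta

At 35 seats: Alpha 2, Beta 3, Gamma 5, Delta 21, Epsilon 4.
At 36 seats: Alpha 2, Beta 2, Gamma 5, Delta 22, Epsilon 5.
Beta drops from 3 to 2.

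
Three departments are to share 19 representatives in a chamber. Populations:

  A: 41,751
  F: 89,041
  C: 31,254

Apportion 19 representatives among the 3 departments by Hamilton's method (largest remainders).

A 5, F 10, C 4

The standard divisor is 162046/19 ≈ 8528.737.
Standard quotas: A 4.8953, F 10.4401, C 3.6646.
Lower quotas: A 4, F 10, C 3 (sum 17, leaving 2 seats).
Remainders in descending order: A 0.8953, C 0.6646, F 0.4401.
The surplus seats go to A, C.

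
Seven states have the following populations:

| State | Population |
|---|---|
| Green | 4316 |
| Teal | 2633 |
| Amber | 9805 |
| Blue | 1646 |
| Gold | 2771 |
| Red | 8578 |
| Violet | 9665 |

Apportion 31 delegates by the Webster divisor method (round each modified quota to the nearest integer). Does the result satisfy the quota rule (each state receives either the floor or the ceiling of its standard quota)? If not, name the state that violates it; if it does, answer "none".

Standard quotas: Green 3.395, Teal 2.071, Amber 7.712, Blue 1.295, Gold 2.179, Red 6.747, Violet 7.602.
Webster allocation: Green 3, Teal 2, Amber 8, Blue 1, Gold 2, Red 7, Violet 8.
Every allocation lies between the lower and upper quota.

none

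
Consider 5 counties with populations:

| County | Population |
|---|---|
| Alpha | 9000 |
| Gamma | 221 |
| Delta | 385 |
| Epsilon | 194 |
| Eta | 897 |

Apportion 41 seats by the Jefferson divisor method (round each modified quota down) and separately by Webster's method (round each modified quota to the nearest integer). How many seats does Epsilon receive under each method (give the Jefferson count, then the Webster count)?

Jefferson: Alpha 37, Gamma 0, Delta 1, Epsilon 0, Eta 3.
Webster: Alpha 35, Gamma 1, Delta 1, Epsilon 1, Eta 3.
Epsilon gets 0 under Jefferson and 1 under Webster.

0 and 1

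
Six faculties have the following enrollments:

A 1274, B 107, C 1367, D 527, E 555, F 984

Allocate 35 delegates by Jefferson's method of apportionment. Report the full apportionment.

A=10; B=0; C=10; D=4; E=4; F=7

Standard divisor 4814/35 ≈ 137.543; standard quotas: A 9.263, B 0.778, C 9.939, D 3.832, E 4.035, F 7.154.
Rounding down gives 9, 0, 9, 3, 4, 7 = 32 seats, so the divisor must be adjusted.
With modified divisor 126: modified quotas A 10.111, B 0.849, C 10.849, D 4.183, E 4.405, F 7.810.
Rounding down: A 10, B 0, C 10, D 4, E 4, F 7 (total 35).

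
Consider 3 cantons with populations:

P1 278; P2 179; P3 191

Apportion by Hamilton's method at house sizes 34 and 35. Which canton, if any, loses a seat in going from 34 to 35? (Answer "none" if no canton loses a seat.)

none

At 34 seats: P1 15, P2 9, P3 10.
At 35 seats: P1 15, P2 10, P3 10.
No canton's allocation decreased.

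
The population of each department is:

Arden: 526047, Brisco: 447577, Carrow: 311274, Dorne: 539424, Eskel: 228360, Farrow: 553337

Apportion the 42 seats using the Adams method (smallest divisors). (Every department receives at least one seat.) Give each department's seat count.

Standard divisor 2606019/42 ≈ 62048.071; standard quotas: Arden 8.478, Brisco 7.213, Carrow 5.017, Dorne 8.694, Eskel 3.680, Farrow 8.918.
Rounding up gives 9, 8, 6, 9, 4, 9 = 45 seats, so the divisor must be adjusted.
With modified divisor 66600: modified quotas Arden 7.899, Brisco 6.720, Carrow 4.674, Dorne 8.099, Eskel 3.429, Farrow 8.308.
Rounding up: Arden 8, Brisco 7, Carrow 5, Dorne 9, Eskel 4, Farrow 9 (total 42).

Arden 8; Brisco 7; Carrow 5; Dorne 9; Eskel 4; Farrow 9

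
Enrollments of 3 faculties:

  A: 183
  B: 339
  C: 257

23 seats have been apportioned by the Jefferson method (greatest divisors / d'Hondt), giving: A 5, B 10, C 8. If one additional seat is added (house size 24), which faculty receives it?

Priority for the next seat is population ÷ (current seats + 1).
Priorities: A 30.500, B 30.818, C 28.556.
Highest priority: B.

B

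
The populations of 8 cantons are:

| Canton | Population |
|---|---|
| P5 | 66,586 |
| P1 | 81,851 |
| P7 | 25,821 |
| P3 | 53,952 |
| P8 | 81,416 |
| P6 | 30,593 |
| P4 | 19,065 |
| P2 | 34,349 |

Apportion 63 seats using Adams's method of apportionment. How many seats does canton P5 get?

Standard divisor 393633/63 ≈ 6248.143; standard quotas: P5 10.657, P1 13.100, P7 4.133, P3 8.635, P8 13.030, P6 4.896, P4 3.051, P2 5.497.
Rounding up gives 11, 14, 5, 9, 14, 5, 4, 6 = 68 seats, so the divisor must be adjusted.
With modified divisor 6700: modified quotas P5 9.938, P1 12.217, P7 3.854, P3 8.053, P8 12.152, P6 4.566, P4 2.846, P2 5.127.
Rounding up: P5 10, P1 13, P7 4, P3 9, P8 13, P6 5, P4 3, P2 6 (total 63).
P5 receives 10.

10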